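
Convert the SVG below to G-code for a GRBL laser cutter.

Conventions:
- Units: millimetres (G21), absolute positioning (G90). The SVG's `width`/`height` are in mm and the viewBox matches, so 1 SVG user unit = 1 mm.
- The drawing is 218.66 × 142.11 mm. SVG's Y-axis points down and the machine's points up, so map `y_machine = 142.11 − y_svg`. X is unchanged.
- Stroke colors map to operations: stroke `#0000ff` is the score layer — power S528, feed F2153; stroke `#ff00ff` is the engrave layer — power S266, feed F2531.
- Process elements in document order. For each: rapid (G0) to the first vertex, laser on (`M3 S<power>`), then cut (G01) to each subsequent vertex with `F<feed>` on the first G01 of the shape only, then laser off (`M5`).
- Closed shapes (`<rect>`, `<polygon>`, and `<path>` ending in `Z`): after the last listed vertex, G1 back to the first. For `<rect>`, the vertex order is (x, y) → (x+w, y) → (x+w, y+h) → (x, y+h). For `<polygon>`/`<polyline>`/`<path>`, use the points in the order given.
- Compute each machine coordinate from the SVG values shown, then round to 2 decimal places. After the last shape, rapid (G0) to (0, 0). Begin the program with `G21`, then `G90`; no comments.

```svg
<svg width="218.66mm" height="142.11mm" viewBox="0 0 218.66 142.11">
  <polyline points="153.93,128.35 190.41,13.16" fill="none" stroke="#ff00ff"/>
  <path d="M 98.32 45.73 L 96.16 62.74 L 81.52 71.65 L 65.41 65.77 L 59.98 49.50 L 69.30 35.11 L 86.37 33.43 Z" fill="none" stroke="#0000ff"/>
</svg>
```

G21
G90
G0 X153.93 Y13.76
M3 S266
G01 X190.41 Y128.95 F2531
M5
G0 X98.32 Y96.38
M3 S528
G01 X96.16 Y79.37 F2153
G01 X81.52 Y70.46
G01 X65.41 Y76.34
G01 X59.98 Y92.61
G01 X69.30 Y107.00
G01 X86.37 Y108.68
G01 X98.32 Y96.38
M5
G0 X0.00 Y0.00

Since the viewBox matches the mm dimensions, user units are millimetres directly. The only transform is the Y-flip y_m = 142.11 − y_svg.

Shape 1 is a line segment drawn with `<polyline>`. Its stroke #ff00ff means engrave at S266, F2531. After flipping Y the toolpath is (153.93,13.76) → (190.41,128.95).

Shape 2 is a regular polygon drawn with `<path>`. Its stroke #0000ff means score at S528, F2153. After flipping Y the toolpath is (98.32,96.38) → (96.16,79.37) → (81.52,70.46) → (65.41,76.34) → (59.98,92.61) → (69.30,107.00) → (86.37,108.68) → (98.32,96.38), returning to the start.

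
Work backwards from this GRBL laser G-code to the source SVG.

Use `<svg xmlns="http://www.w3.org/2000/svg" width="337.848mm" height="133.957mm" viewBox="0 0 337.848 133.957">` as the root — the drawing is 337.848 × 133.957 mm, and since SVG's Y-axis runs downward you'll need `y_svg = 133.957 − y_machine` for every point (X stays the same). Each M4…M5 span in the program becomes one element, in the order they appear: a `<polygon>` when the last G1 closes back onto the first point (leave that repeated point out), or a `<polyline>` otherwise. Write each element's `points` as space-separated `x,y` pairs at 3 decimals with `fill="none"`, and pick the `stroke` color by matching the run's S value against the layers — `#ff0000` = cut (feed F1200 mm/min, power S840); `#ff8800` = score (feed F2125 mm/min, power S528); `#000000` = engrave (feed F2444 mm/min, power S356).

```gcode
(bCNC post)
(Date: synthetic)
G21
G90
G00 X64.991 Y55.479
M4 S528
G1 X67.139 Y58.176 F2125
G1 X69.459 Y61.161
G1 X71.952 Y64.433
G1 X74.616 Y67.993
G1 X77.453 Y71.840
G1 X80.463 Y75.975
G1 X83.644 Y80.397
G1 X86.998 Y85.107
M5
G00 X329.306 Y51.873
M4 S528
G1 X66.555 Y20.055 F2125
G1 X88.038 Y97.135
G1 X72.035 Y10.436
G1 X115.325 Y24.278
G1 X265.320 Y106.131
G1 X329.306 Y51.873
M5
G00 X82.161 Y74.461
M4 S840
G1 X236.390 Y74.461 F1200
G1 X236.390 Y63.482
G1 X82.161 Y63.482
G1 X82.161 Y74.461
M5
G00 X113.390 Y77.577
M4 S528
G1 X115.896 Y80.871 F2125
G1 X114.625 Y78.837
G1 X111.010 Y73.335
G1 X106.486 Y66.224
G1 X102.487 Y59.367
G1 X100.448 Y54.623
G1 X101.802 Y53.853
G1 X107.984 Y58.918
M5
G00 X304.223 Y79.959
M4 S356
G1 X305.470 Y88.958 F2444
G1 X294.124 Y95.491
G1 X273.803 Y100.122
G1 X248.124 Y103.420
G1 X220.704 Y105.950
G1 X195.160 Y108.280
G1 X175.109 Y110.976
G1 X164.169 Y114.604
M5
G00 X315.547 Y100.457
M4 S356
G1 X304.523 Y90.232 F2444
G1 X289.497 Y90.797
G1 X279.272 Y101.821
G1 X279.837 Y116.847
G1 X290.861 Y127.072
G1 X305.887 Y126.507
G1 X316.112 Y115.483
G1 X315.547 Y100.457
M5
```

<svg xmlns="http://www.w3.org/2000/svg" width="337.848mm" height="133.957mm" viewBox="0 0 337.848 133.957">
  <polyline points="64.991,78.478 67.139,75.781 69.459,72.796 71.952,69.524 74.616,65.964 77.453,62.117 80.463,57.982 83.644,53.560 86.998,48.850" fill="none" stroke="#ff8800"/>
  <polygon points="329.306,82.084 66.555,113.902 88.038,36.822 72.035,123.521 115.325,109.679 265.320,27.826" fill="none" stroke="#ff8800"/>
  <polygon points="82.161,59.496 236.390,59.496 236.390,70.475 82.161,70.475" fill="none" stroke="#ff0000"/>
  <polyline points="113.390,56.380 115.896,53.086 114.625,55.120 111.010,60.622 106.486,67.733 102.487,74.590 100.448,79.334 101.802,80.104 107.984,75.039" fill="none" stroke="#ff8800"/>
  <polyline points="304.223,53.998 305.470,44.999 294.124,38.466 273.803,33.835 248.124,30.537 220.704,28.007 195.160,25.677 175.109,22.981 164.169,19.353" fill="none" stroke="#000000"/>
  <polygon points="315.547,33.500 304.523,43.725 289.497,43.160 279.272,32.136 279.837,17.110 290.861,6.885 305.887,7.450 316.112,18.474" fill="none" stroke="#000000"/>
</svg>

Machine Y-up, SVG Y-down with viewBox height 133.957, so y_svg = 133.957 − y_machine; X carries over.

Run 1: power S528 maps to stroke `#ff8800` (score). The run is open, so emit a `<polyline>` with points (Y-flipped): 64.991,78.478 67.139,75.781 69.459,72.796 71.952,69.524 74.616,65.964 77.453,62.117 80.463,57.982 83.644,53.560 86.998,48.850.

Run 2: the run's S528 means `#ff8800` (score). The run returns to its start, so emit a `<polygon>` with points (Y-flipped): 329.306,82.084 66.555,113.902 88.038,36.822 72.035,123.521 115.325,109.679 265.320,27.826.

Run 3: power S840 maps to stroke `#ff0000` (cut). The run returns to its start, so emit a `<polygon>` with points (Y-flipped): 82.161,59.496 236.390,59.496 236.390,70.475 82.161,70.475.

Run 4: the run's S528 means `#ff8800` (score). The run is open, so emit a `<polyline>` with points (Y-flipped): 113.390,56.380 115.896,53.086 114.625,55.120 111.010,60.622 106.486,67.733 102.487,74.590 100.448,79.334 101.802,80.104 107.984,75.039.

Run 5: S356 ⇒ engrave layer `#000000`. The run is open, so emit a `<polyline>` with points (Y-flipped): 304.223,53.998 305.470,44.999 294.124,38.466 273.803,33.835 248.124,30.537 220.704,28.007 195.160,25.677 175.109,22.981 164.169,19.353.

Run 6: the run's S356 means `#000000` (engrave). The run returns to its start, so emit a `<polygon>` with points (Y-flipped): 315.547,33.500 304.523,43.725 289.497,43.160 279.272,32.136 279.837,17.110 290.861,6.885 305.887,7.450 316.112,18.474.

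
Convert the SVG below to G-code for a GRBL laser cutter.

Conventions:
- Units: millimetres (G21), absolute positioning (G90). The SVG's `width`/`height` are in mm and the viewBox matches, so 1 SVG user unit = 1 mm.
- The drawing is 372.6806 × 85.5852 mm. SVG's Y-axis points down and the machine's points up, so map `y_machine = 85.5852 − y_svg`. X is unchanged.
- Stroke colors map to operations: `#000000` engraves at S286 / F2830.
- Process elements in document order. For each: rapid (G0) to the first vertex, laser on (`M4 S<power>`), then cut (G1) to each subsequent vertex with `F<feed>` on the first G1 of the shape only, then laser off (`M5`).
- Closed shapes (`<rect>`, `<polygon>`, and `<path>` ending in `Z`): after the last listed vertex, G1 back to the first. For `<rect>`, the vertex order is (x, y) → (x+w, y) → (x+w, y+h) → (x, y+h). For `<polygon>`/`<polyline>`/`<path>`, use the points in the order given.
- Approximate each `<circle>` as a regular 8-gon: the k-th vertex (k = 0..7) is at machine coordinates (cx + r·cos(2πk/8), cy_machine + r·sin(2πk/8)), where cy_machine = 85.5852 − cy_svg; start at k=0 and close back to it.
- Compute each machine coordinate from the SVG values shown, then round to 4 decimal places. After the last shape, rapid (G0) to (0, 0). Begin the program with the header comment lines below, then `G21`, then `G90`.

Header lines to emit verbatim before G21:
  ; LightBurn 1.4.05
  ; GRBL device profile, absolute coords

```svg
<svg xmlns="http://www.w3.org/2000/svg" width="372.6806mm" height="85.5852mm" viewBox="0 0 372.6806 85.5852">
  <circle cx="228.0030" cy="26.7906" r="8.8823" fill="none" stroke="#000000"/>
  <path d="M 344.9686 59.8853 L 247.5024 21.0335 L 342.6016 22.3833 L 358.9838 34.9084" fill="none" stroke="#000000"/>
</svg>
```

1 u = 1 mm; y_m = 85.5852 − y.

[1] `<circle>` circle, #000000→engrave S286 F2830: (236.8853,58.7946) → (234.2837,65.0753) → (228.0030,67.6769) → (221.7223,65.0753) → (219.1207,58.7946) → (221.7223,52.5139) → (228.0030,49.9123) → (234.2837,52.5139) → (236.8853,58.7946) (closed)

[2] `<path>` open polyline, #000000→engrave S286 F2830: (344.9686,25.6999) → (247.5024,64.5517) → (342.6016,63.2019) → (358.9838,50.6768)

; LightBurn 1.4.05
; GRBL device profile, absolute coords
G21
G90
G0 X236.8853 Y58.7946
M4 S286
G1 X234.2837 Y65.0753 F2830
G1 X228.0030 Y67.6769
G1 X221.7223 Y65.0753
G1 X219.1207 Y58.7946
G1 X221.7223 Y52.5139
G1 X228.0030 Y49.9123
G1 X234.2837 Y52.5139
G1 X236.8853 Y58.7946
M5
G0 X344.9686 Y25.6999
M4 S286
G1 X247.5024 Y64.5517 F2830
G1 X342.6016 Y63.2019
G1 X358.9838 Y50.6768
M5
G0 X0.0000 Y0.0000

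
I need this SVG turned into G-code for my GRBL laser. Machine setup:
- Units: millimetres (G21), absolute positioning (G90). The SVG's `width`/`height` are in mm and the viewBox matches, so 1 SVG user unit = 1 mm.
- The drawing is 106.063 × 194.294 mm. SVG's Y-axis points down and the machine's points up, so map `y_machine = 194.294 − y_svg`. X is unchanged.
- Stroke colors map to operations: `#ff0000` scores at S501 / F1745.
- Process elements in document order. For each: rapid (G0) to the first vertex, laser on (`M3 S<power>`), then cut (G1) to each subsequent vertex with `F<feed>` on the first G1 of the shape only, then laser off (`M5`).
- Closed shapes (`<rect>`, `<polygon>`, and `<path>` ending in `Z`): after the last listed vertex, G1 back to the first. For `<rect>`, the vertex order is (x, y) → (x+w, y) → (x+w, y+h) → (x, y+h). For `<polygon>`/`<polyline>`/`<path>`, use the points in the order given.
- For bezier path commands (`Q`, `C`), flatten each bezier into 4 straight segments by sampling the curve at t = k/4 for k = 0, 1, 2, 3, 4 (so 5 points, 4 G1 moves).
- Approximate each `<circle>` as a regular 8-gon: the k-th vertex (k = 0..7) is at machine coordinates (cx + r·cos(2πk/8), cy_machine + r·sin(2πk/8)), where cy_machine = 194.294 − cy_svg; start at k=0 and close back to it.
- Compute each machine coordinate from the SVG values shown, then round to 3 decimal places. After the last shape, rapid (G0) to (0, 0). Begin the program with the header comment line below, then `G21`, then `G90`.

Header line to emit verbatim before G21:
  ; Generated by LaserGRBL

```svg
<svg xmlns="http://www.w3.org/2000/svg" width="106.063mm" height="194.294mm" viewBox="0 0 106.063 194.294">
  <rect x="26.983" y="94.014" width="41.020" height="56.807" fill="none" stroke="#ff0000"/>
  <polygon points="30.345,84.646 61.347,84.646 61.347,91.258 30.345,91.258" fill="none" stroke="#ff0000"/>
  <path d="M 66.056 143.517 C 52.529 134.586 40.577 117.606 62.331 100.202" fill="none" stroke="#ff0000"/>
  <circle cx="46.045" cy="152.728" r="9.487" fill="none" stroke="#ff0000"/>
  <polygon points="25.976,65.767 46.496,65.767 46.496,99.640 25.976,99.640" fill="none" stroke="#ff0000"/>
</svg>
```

viewBox `0 0 106.063 194.294` with mm width/height → 1 unit = 1 mm. Flip: y_m = 194.294 − y_svg.

**Shape 1** — `<rect>` rectangle, stroke `#ff0000` → score (S501, F1745). Machine vertices: (26.983,100.280) → (68.003,100.280) → (68.003,43.473) → (26.983,43.473) → (26.983,100.280). Closed: final G1 returns to the first vertex.

**Shape 2** — `<polygon>` rectangle, stroke `#ff0000` → score (S501, F1745). Machine vertices: (30.345,109.648) → (61.347,109.648) → (61.347,103.036) → (30.345,103.036) → (30.345,109.648). Closed: final G1 returns to the first vertex.

**Shape 3** — `<path>` cubic bezier, stroke `#ff0000` → score (S501, F1745). Control points (SVG): P0=(66.056,143.517), P1=(52.529,134.586), P2=(40.577,117.606), P3=(62.331,100.202); sampled at t=k/4. Machine vertices: (66.056,50.777) → (56.708,58.865) → (50.963,69.257) → (51.833,81.238) → (62.331,94.092). Open path.

**Shape 4** — `<circle>` circle, stroke `#ff0000` → score (S501, F1745). Machine vertices: (55.532,41.566) → (52.753,48.274) → (46.045,51.053) → (39.337,48.274) → (36.558,41.566) → (39.337,34.858) → (46.045,32.079) → (52.753,34.858) → (55.532,41.566). Closed: final G1 returns to the first vertex.

**Shape 5** — `<polygon>` rectangle, stroke `#ff0000` → score (S501, F1745). Machine vertices: (25.976,128.527) → (46.496,128.527) → (46.496,94.654) → (25.976,94.654) → (25.976,128.527). Closed: final G1 returns to the first vertex.

; Generated by LaserGRBL
G21
G90
G0 X26.983 Y100.280
M3 S501
G1 X68.003 Y100.280 F1745
G1 X68.003 Y43.473
G1 X26.983 Y43.473
G1 X26.983 Y100.280
M5
G0 X30.345 Y109.648
M3 S501
G1 X61.347 Y109.648 F1745
G1 X61.347 Y103.036
G1 X30.345 Y103.036
G1 X30.345 Y109.648
M5
G0 X66.056 Y50.777
M3 S501
G1 X56.708 Y58.865 F1745
G1 X50.963 Y69.257
G1 X51.833 Y81.238
G1 X62.331 Y94.092
M5
G0 X55.532 Y41.566
M3 S501
G1 X52.753 Y48.274 F1745
G1 X46.045 Y51.053
G1 X39.337 Y48.274
G1 X36.558 Y41.566
G1 X39.337 Y34.858
G1 X46.045 Y32.079
G1 X52.753 Y34.858
G1 X55.532 Y41.566
M5
G0 X25.976 Y128.527
M3 S501
G1 X46.496 Y128.527 F1745
G1 X46.496 Y94.654
G1 X25.976 Y94.654
G1 X25.976 Y128.527
M5
G0 X0.000 Y0.000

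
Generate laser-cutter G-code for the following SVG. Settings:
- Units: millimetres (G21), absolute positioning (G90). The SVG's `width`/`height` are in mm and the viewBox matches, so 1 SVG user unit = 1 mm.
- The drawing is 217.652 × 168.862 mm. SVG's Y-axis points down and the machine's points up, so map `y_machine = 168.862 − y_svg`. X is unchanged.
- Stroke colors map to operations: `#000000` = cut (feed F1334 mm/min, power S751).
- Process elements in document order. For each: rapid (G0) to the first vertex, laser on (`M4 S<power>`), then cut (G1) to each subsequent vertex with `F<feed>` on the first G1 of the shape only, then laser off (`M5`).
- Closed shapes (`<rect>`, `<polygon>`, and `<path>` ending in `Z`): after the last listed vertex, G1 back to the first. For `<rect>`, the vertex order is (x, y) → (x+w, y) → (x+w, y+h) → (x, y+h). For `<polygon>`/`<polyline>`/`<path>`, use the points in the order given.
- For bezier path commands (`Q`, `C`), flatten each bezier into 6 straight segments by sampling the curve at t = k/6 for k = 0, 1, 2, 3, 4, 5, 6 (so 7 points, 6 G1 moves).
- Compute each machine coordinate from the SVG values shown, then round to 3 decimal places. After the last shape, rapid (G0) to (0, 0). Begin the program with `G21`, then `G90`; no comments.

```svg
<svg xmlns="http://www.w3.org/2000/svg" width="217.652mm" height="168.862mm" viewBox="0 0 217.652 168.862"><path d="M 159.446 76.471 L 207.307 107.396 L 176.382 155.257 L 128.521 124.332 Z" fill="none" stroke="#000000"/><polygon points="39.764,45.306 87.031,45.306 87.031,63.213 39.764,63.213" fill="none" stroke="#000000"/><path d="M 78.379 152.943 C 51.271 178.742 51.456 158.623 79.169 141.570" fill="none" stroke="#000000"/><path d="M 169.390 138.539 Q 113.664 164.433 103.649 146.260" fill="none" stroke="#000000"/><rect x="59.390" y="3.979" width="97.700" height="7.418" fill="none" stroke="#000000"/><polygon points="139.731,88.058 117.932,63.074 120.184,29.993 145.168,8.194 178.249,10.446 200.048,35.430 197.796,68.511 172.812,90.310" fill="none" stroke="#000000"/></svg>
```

G21
G90
G0 X159.446 Y92.391
M4 S751
G1 X207.307 Y61.466 F1334
G1 X176.382 Y13.605
G1 X128.521 Y44.530
G1 X159.446 Y92.391
M5
G0 X39.764 Y123.556
M4 S751
G1 X87.031 Y123.556 F1334
G1 X87.031 Y105.649
G1 X39.764 Y105.649
G1 X39.764 Y123.556
M5
G0 X78.379 Y15.919
M4 S751
G1 X67.101 Y6.619 F1334
G1 X60.377 Y3.612
G1 X58.216 Y5.536
G1 X60.623 Y11.031
G1 X67.605 Y18.737
G1 X79.169 Y27.292
M5
G0 X169.390 Y30.323
M4 S751
G1 X152.084 Y22.916 F1334
G1 X137.318 Y17.957
G1 X125.092 Y15.446
G1 X115.405 Y15.383
G1 X108.257 Y17.768
G1 X103.649 Y22.602
M5
G0 X59.390 Y164.883
M4 S751
G1 X157.090 Y164.883 F1334
G1 X157.090 Y157.465
G1 X59.390 Y157.465
G1 X59.390 Y164.883
M5
G0 X139.731 Y80.804
M4 S751
G1 X117.932 Y105.788 F1334
G1 X120.184 Y138.869
G1 X145.168 Y160.668
G1 X178.249 Y158.416
G1 X200.048 Y133.432
G1 X197.796 Y100.351
G1 X172.812 Y78.552
G1 X139.731 Y80.804
M5
G0 X0.000 Y0.000

viewBox `0 0 217.652 168.862` with mm width/height → 1 unit = 1 mm. Flip: y_m = 168.862 − y_svg.

**Shape 1** — `<path>` regular polygon, stroke `#000000` → cut (S751, F1334). Machine vertices: (159.446,92.391) → (207.307,61.466) → (176.382,13.605) → (128.521,44.530) → (159.446,92.391). Closed: final G1 returns to the first vertex.

**Shape 2** — `<polygon>` rectangle, stroke `#000000` → cut (S751, F1334). Machine vertices: (39.764,123.556) → (87.031,123.556) → (87.031,105.649) → (39.764,105.649) → (39.764,123.556). Closed: final G1 returns to the first vertex.

**Shape 3** — `<path>` cubic bezier, stroke `#000000` → cut (S751, F1334). Control points (SVG): P0=(78.379,152.943), P1=(51.271,178.742), P2=(51.456,158.623), P3=(79.169,141.570); sampled at t=k/6. Machine vertices: (78.379,15.919) → (67.101,6.619) → (60.377,3.612) → (58.216,5.536) → (60.623,11.031) → (67.605,18.737) → (79.169,27.292). Open path.

**Shape 4** — `<path>` quadratic bezier, stroke `#000000` → cut (S751, F1334). Control points (SVG): P0=(169.390,138.539), P1=(113.664,164.433), P2=(103.649,146.260); sampled at t=k/6. Machine vertices: (169.390,30.323) → (152.084,22.916) → (137.318,17.957) → (125.092,15.446) → (115.405,15.383) → (108.257,17.768) → (103.649,22.602). Open path.

**Shape 5** — `<rect>` rectangle, stroke `#000000` → cut (S751, F1334). Machine vertices: (59.390,164.883) → (157.090,164.883) → (157.090,157.465) → (59.390,157.465) → (59.390,164.883). Closed: final G1 returns to the first vertex.

**Shape 6** — `<polygon>` regular polygon, stroke `#000000` → cut (S751, F1334). Machine vertices: (139.731,80.804) → (117.932,105.788) → (120.184,138.869) → (145.168,160.668) → (178.249,158.416) → (200.048,133.432) → (197.796,100.351) → (172.812,78.552) → (139.731,80.804). Closed: final G1 returns to the first vertex.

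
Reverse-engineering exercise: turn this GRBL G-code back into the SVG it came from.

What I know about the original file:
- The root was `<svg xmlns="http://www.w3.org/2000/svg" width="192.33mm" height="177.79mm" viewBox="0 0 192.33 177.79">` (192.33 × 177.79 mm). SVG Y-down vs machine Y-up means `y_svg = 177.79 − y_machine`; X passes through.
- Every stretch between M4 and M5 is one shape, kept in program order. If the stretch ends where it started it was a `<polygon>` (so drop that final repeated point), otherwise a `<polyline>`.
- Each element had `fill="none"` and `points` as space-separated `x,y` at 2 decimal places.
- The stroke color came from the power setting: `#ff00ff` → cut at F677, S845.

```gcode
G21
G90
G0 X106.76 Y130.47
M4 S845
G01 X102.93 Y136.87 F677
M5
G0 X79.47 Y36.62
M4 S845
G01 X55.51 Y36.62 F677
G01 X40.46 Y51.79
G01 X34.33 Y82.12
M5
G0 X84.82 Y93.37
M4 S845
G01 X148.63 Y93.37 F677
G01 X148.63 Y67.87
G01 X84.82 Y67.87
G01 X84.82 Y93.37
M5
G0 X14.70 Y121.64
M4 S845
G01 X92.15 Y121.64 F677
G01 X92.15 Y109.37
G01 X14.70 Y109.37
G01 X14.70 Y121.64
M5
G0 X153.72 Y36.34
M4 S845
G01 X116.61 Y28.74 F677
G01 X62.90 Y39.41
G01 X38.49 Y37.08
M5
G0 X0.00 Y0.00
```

<svg xmlns="http://www.w3.org/2000/svg" width="192.33mm" height="177.79mm" viewBox="0 0 192.33 177.79">
  <polyline points="106.76,47.32 102.93,40.92" fill="none" stroke="#ff00ff"/>
  <polyline points="79.47,141.17 55.51,141.17 40.46,126.00 34.33,95.67" fill="none" stroke="#ff00ff"/>
  <polygon points="84.82,84.42 148.63,84.42 148.63,109.92 84.82,109.92" fill="none" stroke="#ff00ff"/>
  <polygon points="14.70,56.15 92.15,56.15 92.15,68.42 14.70,68.42" fill="none" stroke="#ff00ff"/>
  <polyline points="153.72,141.45 116.61,149.05 62.90,138.38 38.49,140.71" fill="none" stroke="#ff00ff"/>
</svg>

Machine Y-up, SVG Y-down with viewBox height 177.79, so y_svg = 177.79 − y_machine; X carries over. Every run uses S845, so all elements get stroke `#ff00ff` (cut).

Run 1: The run is open, so emit a `<polyline>` with points (Y-flipped): 106.76,47.32 102.93,40.92.

Run 2: The run is open, so emit a `<polyline>` with points (Y-flipped): 79.47,141.17 55.51,141.17 40.46,126.00 34.33,95.67.

Run 3: The run returns to its start, so emit a `<polygon>` with points (Y-flipped): 84.82,84.42 148.63,84.42 148.63,109.92 84.82,109.92.

Run 4: The run returns to its start, so emit a `<polygon>` with points (Y-flipped): 14.70,56.15 92.15,56.15 92.15,68.42 14.70,68.42.

Run 5: The run is open, so emit a `<polyline>` with points (Y-flipped): 153.72,141.45 116.61,149.05 62.90,138.38 38.49,140.71.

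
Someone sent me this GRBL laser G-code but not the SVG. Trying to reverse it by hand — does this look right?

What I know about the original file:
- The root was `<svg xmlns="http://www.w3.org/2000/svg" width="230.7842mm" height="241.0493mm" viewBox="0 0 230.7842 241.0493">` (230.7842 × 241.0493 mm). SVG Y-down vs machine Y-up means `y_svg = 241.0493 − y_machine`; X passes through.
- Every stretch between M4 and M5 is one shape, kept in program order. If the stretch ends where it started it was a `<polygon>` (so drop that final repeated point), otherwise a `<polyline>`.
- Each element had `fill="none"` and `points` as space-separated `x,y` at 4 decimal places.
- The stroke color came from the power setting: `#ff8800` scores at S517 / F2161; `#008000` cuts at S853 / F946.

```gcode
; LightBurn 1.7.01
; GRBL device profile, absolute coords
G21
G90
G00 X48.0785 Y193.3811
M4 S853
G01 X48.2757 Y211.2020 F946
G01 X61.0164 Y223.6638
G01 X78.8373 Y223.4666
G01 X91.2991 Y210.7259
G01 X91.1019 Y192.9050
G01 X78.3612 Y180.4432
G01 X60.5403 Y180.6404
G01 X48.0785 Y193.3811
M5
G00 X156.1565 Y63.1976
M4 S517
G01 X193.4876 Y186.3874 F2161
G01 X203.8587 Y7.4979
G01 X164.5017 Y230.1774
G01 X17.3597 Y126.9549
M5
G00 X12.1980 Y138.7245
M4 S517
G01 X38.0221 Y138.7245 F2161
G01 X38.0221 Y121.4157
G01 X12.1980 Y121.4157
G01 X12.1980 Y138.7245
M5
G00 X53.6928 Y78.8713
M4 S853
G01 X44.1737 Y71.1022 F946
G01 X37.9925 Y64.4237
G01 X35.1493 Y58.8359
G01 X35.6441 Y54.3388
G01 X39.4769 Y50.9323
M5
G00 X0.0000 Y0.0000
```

y_svg = 241.0493 − y_m.

[1] S853→`#008000` (cut); closed run; points: 48.0785,47.6682 48.2757,29.8473 61.0164,17.3855 78.8373,17.5827 91.2991,30.3234 91.1019,48.1443 78.3612,60.6061 60.5403,60.4089

[2] S517→`#ff8800` (score); open run; points: 156.1565,177.8517 193.4876,54.6619 203.8587,233.5514 164.5017,10.8719 17.3597,114.0944

[3] S517→`#ff8800` (score); closed run; points: 12.1980,102.3248 38.0221,102.3248 38.0221,119.6336 12.1980,119.6336

[4] S853→`#008000` (cut); open run; points: 53.6928,162.1780 44.1737,169.9471 37.9925,176.6256 35.1493,182.2134 35.6441,186.7105 39.4769,190.1170

<svg xmlns="http://www.w3.org/2000/svg" width="230.7842mm" height="241.0493mm" viewBox="0 0 230.7842 241.0493">
  <polygon points="48.0785,47.6682 48.2757,29.8473 61.0164,17.3855 78.8373,17.5827 91.2991,30.3234 91.1019,48.1443 78.3612,60.6061 60.5403,60.4089" fill="none" stroke="#008000"/>
  <polyline points="156.1565,177.8517 193.4876,54.6619 203.8587,233.5514 164.5017,10.8719 17.3597,114.0944" fill="none" stroke="#ff8800"/>
  <polygon points="12.1980,102.3248 38.0221,102.3248 38.0221,119.6336 12.1980,119.6336" fill="none" stroke="#ff8800"/>
  <polyline points="53.6928,162.1780 44.1737,169.9471 37.9925,176.6256 35.1493,182.2134 35.6441,186.7105 39.4769,190.1170" fill="none" stroke="#008000"/>
</svg>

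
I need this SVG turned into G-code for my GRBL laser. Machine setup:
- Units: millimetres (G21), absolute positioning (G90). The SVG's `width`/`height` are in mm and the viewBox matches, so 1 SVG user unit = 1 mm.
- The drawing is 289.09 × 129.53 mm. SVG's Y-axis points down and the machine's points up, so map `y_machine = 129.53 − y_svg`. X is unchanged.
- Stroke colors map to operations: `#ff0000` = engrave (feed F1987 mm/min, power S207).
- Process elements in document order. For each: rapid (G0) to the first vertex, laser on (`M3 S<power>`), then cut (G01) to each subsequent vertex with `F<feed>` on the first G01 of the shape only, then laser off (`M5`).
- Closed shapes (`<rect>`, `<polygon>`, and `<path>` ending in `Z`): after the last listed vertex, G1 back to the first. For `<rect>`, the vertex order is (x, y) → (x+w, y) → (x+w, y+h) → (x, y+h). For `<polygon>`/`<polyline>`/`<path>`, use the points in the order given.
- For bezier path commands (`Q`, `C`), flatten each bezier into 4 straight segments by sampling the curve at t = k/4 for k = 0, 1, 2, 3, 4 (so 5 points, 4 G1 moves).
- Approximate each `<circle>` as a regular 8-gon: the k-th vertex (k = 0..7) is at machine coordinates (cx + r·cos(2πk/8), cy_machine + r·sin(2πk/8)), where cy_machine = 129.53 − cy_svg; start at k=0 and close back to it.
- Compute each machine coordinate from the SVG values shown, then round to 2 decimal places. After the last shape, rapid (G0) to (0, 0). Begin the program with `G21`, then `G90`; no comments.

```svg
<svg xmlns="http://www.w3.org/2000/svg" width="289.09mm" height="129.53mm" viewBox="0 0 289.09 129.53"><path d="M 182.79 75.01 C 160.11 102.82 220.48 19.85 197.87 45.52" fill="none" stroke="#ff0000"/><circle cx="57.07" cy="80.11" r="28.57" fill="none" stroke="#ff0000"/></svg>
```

viewBox `0 0 289.09 129.53` with mm width/height → 1 unit = 1 mm. Flip: y_m = 129.53 − y_svg.

**Shape 1** — `<path>` cubic bezier, stroke `#ff0000` → engrave (S207, F1987). Control points (SVG): P0=(182.79,75.01), P1=(160.11,102.82), P2=(220.48,19.85), P3=(197.87,45.52); sampled at t=k/4. Machine vertices: (182.79,54.52) → (178.76,51.01) → (190.30,68.46) → (201.86,86.32) → (197.87,84.01). Open path.

**Shape 2** — `<circle>` circle, stroke `#ff0000` → engrave (S207, F1987). Machine vertices: (85.64,49.42) → (77.27,69.62) → (57.07,77.99) → (36.87,69.62) → (28.50,49.42) → (36.87,29.22) → (57.07,20.85) → (77.27,29.22) → (85.64,49.42). Closed: final G1 returns to the first vertex.

G21
G90
G0 X182.79 Y54.52
M3 S207
G01 X178.76 Y51.01 F1987
G01 X190.30 Y68.46
G01 X201.86 Y86.32
G01 X197.87 Y84.01
M5
G0 X85.64 Y49.42
M3 S207
G01 X77.27 Y69.62 F1987
G01 X57.07 Y77.99
G01 X36.87 Y69.62
G01 X28.50 Y49.42
G01 X36.87 Y29.22
G01 X57.07 Y20.85
G01 X77.27 Y29.22
G01 X85.64 Y49.42
M5
G0 X0.00 Y0.00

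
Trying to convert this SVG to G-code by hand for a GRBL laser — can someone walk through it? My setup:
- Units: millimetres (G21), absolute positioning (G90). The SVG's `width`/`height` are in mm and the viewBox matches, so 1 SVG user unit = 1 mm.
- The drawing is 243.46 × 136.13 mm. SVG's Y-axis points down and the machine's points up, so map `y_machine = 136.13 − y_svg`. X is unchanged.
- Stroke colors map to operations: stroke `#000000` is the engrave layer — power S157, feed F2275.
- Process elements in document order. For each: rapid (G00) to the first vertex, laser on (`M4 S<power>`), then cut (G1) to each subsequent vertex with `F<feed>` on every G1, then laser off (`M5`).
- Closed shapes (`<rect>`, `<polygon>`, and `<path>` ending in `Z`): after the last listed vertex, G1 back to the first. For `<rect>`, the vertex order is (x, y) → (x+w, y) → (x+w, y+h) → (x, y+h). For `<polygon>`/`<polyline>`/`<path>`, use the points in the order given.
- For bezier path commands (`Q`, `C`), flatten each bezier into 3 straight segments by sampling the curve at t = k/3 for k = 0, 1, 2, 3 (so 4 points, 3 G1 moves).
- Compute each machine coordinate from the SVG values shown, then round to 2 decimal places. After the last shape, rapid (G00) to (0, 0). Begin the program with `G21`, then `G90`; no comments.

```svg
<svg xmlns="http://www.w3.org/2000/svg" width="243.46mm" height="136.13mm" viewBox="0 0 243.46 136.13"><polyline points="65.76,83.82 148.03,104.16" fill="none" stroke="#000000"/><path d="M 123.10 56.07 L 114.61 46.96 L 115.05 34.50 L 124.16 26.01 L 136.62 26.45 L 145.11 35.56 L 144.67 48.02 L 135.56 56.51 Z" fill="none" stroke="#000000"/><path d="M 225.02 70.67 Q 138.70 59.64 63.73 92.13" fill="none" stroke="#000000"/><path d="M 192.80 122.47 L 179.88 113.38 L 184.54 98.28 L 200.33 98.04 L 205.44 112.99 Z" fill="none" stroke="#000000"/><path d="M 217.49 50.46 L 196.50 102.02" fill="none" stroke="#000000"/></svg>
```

viewBox `0 0 243.46 136.13` with mm width/height → 1 unit = 1 mm. Flip: y_m = 136.13 − y_svg.

**Shape 1** — `<polyline>` line segment, stroke `#000000` → engrave (S157, F2275). Machine vertices: (65.76,52.31) → (148.03,31.97). Open path.

**Shape 2** — `<path>` regular polygon, stroke `#000000` → engrave (S157, F2275). Machine vertices: (123.10,80.06) → (114.61,89.17) → (115.05,101.63) → (124.16,110.12) → (136.62,109.68) → (145.11,100.57) → (144.67,88.11) → (135.56,79.62) → (123.10,80.06). Closed: final G1 returns to the first vertex.

**Shape 3** — `<path>` quadratic bezier, stroke `#000000` → engrave (S157, F2275). Control points (SVG): P0=(225.02,70.67), P1=(138.70,59.64), P2=(63.73,92.13); sampled at t=k/3. Machine vertices: (225.02,65.46) → (168.73,67.98) → (114.97,60.82) → (63.73,44.00). Open path.

**Shape 4** — `<path>` regular polygon, stroke `#000000` → engrave (S157, F2275). Machine vertices: (192.80,13.66) → (179.88,22.75) → (184.54,37.85) → (200.33,38.09) → (205.44,23.14) → (192.80,13.66). Closed: final G1 returns to the first vertex.

**Shape 5** — `<path>` line segment, stroke `#000000` → engrave (S157, F2275). Machine vertices: (217.49,85.67) → (196.50,34.11). Open path.

G21
G90
G00 X65.76 Y52.31
M4 S157
G1 X148.03 Y31.97 F2275
M5
G00 X123.10 Y80.06
M4 S157
G1 X114.61 Y89.17 F2275
G1 X115.05 Y101.63 F2275
G1 X124.16 Y110.12 F2275
G1 X136.62 Y109.68 F2275
G1 X145.11 Y100.57 F2275
G1 X144.67 Y88.11 F2275
G1 X135.56 Y79.62 F2275
G1 X123.10 Y80.06 F2275
M5
G00 X225.02 Y65.46
M4 S157
G1 X168.73 Y67.98 F2275
G1 X114.97 Y60.82 F2275
G1 X63.73 Y44.00 F2275
M5
G00 X192.80 Y13.66
M4 S157
G1 X179.88 Y22.75 F2275
G1 X184.54 Y37.85 F2275
G1 X200.33 Y38.09 F2275
G1 X205.44 Y23.14 F2275
G1 X192.80 Y13.66 F2275
M5
G00 X217.49 Y85.67
M4 S157
G1 X196.50 Y34.11 F2275
M5
G00 X0.00 Y0.00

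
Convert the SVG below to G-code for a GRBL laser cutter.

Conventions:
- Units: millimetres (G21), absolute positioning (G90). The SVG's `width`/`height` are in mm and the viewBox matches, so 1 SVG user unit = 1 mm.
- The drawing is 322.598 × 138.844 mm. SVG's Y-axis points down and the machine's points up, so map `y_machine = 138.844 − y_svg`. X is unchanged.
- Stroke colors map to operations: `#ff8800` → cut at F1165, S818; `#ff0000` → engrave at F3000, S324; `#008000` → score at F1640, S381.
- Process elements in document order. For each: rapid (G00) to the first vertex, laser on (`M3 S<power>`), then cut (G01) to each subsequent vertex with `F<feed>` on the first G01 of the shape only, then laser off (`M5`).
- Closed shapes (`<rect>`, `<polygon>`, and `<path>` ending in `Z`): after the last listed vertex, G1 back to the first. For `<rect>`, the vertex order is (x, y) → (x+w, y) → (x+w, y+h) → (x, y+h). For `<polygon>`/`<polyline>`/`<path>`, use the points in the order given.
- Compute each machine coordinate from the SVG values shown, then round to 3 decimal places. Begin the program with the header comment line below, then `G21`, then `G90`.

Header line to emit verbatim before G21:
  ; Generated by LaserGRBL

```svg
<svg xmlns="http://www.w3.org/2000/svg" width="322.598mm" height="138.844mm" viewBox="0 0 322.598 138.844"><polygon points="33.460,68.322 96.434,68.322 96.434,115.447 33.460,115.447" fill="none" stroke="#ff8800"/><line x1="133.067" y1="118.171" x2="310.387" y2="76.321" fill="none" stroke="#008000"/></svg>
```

; Generated by LaserGRBL
G21
G90
G00 X33.460 Y70.522
M3 S818
G01 X96.434 Y70.522 F1165
G01 X96.434 Y23.397
G01 X33.460 Y23.397
G01 X33.460 Y70.522
M5
G00 X133.067 Y20.673
M3 S381
G01 X310.387 Y62.523 F1640
M5

Since the viewBox matches the mm dimensions, user units are millimetres directly. The only transform is the Y-flip y_m = 138.844 − y_svg.

Shape 1 is a rectangle drawn with `<polygon>`. Its stroke #ff8800 means cut at S818, F1165. After flipping Y the toolpath is (33.460,70.522) → (96.434,70.522) → (96.434,23.397) → (33.460,23.397) → (33.460,70.522), returning to the start.

Shape 2 is a line segment drawn with `<line>`. Its stroke #008000 means score at S381, F1640. After flipping Y the toolpath is (133.067,20.673) → (310.387,62.523).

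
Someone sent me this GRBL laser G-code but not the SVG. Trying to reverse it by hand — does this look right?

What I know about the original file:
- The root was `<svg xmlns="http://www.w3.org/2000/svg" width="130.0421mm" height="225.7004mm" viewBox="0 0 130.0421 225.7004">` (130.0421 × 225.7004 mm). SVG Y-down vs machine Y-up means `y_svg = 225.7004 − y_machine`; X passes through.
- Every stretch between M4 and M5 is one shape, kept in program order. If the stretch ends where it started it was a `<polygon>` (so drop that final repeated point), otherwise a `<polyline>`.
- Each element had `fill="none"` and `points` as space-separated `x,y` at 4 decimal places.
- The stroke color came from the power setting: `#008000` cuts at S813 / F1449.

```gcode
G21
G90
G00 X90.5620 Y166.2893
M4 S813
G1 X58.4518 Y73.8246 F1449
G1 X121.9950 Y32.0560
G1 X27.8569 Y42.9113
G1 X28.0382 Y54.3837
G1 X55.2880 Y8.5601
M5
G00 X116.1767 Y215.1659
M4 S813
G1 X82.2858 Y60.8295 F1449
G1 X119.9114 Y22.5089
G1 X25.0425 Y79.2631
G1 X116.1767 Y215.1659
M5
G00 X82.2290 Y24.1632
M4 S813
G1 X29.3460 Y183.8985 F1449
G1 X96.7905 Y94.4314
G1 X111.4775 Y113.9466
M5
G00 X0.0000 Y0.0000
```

Machine Y-up, SVG Y-down with viewBox height 225.7004, so y_svg = 225.7004 − y_machine; X carries over. Every run uses S813, so all elements get stroke `#008000` (cut).

Run 1: The run is open, so emit a `<polyline>` with points (Y-flipped): 90.5620,59.4111 58.4518,151.8758 121.9950,193.6444 27.8569,182.7891 28.0382,171.3167 55.2880,217.1403.

Run 2: The run returns to its start, so emit a `<polygon>` with points (Y-flipped): 116.1767,10.5345 82.2858,164.8709 119.9114,203.1915 25.0425,146.4373.

Run 3: The run is open, so emit a `<polyline>` with points (Y-flipped): 82.2290,201.5372 29.3460,41.8019 96.7905,131.2690 111.4775,111.7538.

<svg xmlns="http://www.w3.org/2000/svg" width="130.0421mm" height="225.7004mm" viewBox="0 0 130.0421 225.7004">
  <polyline points="90.5620,59.4111 58.4518,151.8758 121.9950,193.6444 27.8569,182.7891 28.0382,171.3167 55.2880,217.1403" fill="none" stroke="#008000"/>
  <polygon points="116.1767,10.5345 82.2858,164.8709 119.9114,203.1915 25.0425,146.4373" fill="none" stroke="#008000"/>
  <polyline points="82.2290,201.5372 29.3460,41.8019 96.7905,131.2690 111.4775,111.7538" fill="none" stroke="#008000"/>
</svg>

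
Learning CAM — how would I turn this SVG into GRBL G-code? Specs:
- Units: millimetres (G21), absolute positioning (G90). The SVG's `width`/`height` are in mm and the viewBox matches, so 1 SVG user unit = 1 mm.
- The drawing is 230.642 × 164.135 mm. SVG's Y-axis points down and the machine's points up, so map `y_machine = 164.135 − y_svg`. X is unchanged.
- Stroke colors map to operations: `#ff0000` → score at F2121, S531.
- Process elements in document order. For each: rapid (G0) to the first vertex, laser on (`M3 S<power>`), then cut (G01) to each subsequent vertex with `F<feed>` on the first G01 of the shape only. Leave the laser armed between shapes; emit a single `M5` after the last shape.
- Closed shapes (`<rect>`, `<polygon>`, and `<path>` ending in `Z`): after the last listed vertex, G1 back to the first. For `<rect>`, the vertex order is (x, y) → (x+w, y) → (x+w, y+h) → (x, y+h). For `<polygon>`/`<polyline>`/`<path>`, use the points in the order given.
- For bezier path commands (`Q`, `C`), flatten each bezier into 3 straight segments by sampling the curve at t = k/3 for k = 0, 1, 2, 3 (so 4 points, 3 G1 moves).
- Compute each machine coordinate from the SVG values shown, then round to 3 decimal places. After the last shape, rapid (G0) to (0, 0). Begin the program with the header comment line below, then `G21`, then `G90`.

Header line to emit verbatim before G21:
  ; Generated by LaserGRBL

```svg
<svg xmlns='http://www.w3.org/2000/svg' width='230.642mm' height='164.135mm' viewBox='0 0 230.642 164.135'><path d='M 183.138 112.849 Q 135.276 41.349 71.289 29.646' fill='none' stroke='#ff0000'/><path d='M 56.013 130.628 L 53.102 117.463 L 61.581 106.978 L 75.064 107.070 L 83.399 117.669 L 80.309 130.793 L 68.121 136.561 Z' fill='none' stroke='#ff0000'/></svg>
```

viewBox `0 0 230.642 164.135` with mm width/height → 1 unit = 1 mm. Flip: y_m = 164.135 − y_svg.

**Shape 1** — `<path>` quadratic bezier, stroke `#ff0000` → score (S531, F2121). Control points (SVG): P0=(183.138,112.849), P1=(135.276,41.349), P2=(71.289,29.646); sampled at t=k/3. Machine vertices: (183.138,51.286) → (149.438,92.309) → (112.155,120.043) → (71.289,134.489). Open path.

**Shape 2** — `<path>` regular polygon, stroke `#ff0000` → score (S531, F2121). Machine vertices: (56.013,33.507) → (53.102,46.672) → (61.581,57.157) → (75.064,57.065) → (83.399,46.466) → (80.309,33.342) → (68.121,27.574) → (56.013,33.507). Closed: final G1 returns to the first vertex.

; Generated by LaserGRBL
G21
G90
G0 X183.138 Y51.286
M3 S531
G01 X149.438 Y92.309 F2121
G01 X112.155 Y120.043
G01 X71.289 Y134.489
G0 X56.013 Y33.507
M3 S531
G01 X53.102 Y46.672 F2121
G01 X61.581 Y57.157
G01 X75.064 Y57.065
G01 X83.399 Y46.466
G01 X80.309 Y33.342
G01 X68.121 Y27.574
G01 X56.013 Y33.507
M5
G0 X0.000 Y0.000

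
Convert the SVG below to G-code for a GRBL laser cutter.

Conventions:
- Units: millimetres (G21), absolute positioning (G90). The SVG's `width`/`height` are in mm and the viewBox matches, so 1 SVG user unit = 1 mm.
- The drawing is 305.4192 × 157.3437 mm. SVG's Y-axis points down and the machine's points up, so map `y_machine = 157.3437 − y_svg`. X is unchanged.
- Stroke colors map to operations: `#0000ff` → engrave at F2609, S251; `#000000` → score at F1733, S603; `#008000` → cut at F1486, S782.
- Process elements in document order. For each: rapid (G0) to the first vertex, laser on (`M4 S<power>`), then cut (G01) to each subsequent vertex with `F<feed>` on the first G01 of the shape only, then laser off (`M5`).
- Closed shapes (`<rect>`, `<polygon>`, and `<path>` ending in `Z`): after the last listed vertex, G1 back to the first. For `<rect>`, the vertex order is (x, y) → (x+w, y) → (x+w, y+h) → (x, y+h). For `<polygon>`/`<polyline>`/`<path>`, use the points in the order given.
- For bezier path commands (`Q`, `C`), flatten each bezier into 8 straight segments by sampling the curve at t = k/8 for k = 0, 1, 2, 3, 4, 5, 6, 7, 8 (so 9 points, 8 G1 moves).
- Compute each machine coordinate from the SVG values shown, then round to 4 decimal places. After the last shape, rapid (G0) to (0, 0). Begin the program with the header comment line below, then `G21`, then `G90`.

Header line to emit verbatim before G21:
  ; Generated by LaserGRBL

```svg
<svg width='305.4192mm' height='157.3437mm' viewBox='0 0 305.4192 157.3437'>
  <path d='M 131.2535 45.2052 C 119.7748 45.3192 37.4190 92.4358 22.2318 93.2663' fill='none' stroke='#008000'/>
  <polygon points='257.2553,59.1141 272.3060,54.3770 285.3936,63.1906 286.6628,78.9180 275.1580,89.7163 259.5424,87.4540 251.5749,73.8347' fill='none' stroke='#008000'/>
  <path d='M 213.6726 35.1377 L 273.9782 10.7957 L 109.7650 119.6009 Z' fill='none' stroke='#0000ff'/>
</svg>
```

; Generated by LaserGRBL
G21
G90
G0 X131.2535 Y112.1385
M4 S782
G01 X123.8962 Y110.0747 F1486
G01 X111.5120 Y104.6976
G01 X95.7184 Y97.1005
G01 X78.1333 Y88.3766
G01 X60.3744 Y79.6191
G01 X44.0593 Y71.9213
G01 X30.8059 Y66.3763
G01 X22.2318 Y64.0774
M5
G0 X257.2553 Y98.2296
M4 S782
G01 X272.3060 Y102.9667 F1486
G01 X285.3936 Y94.1531
G01 X286.6628 Y78.4257
G01 X275.1580 Y67.6274
G01 X259.5424 Y69.8897
G01 X251.5749 Y83.5090
G01 X257.2553 Y98.2296
M5
G0 X213.6726 Y122.2060
M4 S251
G01 X273.9782 Y146.5480 F2609
G01 X109.7650 Y37.7428
G01 X213.6726 Y122.2060
M5
G0 X0.0000 Y0.0000

1 u = 1 mm; y_m = 157.3437 − y.

[1] `<path>` cubic bezier, #008000→cut S782 F1486: (131.2535,112.1385) → (123.8962,110.0747) → (111.5120,104.6976) → (95.7184,97.1005) → (78.1333,88.3766) → (60.3744,79.6191) → (44.0593,71.9213) → (30.8059,66.3763) → (22.2318,64.0774)

[2] `<polygon>` regular polygon, #008000→cut S782 F1486: (257.2553,98.2296) → (272.3060,102.9667) → (285.3936,94.1531) → (286.6628,78.4257) → (275.1580,67.6274) → (259.5424,69.8897) → (251.5749,83.5090) → (257.2553,98.2296) (closed)

[3] `<path>` closed polygon, #0000ff→engrave S251 F2609: (213.6726,122.2060) → (273.9782,146.5480) → (109.7650,37.7428) → (213.6726,122.2060) (closed)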